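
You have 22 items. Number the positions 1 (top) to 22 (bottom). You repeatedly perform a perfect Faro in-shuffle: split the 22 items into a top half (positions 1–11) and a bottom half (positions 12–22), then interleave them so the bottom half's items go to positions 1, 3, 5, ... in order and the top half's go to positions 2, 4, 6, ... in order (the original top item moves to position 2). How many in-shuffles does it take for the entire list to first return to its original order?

11

The in-shuffle permutes the 22 positions with cycle lengths [11, 11].
Every item is home exactly when every cycle has completed a whole number of laps, i.e. after lcm(11) = 11 in-shuffles.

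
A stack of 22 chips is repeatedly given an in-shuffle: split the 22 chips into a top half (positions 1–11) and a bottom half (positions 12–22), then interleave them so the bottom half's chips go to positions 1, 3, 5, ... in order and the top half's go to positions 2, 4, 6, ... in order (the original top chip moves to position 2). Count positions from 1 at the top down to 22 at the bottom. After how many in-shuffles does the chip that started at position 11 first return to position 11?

11

Follow position 11 under repeated in-shuffles:
11 → 22 → 21 → 19 → 15 → 7 → 14 → 5 → 10 → 20 → 17 → 11
It first returns after 11 in-shuffles.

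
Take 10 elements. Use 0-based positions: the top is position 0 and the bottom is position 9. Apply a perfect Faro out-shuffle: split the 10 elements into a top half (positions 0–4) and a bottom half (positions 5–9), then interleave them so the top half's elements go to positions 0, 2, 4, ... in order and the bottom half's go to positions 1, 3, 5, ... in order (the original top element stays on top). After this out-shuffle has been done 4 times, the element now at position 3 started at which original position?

Work backwards from position 3, undoing one out-shuffle at a time:
3 ← 6 ← 3 ← 6 ← 3
So the element now at position 3 started at position 3.

3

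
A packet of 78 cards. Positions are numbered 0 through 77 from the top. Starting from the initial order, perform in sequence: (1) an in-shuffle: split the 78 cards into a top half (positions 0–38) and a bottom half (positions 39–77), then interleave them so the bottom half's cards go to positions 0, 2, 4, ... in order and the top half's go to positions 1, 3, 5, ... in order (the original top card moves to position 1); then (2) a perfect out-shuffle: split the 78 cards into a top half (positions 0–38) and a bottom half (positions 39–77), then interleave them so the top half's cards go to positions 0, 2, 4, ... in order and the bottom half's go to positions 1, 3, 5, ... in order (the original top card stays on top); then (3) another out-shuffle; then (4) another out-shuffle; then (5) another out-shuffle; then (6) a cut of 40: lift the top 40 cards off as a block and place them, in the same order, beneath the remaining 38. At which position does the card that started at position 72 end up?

15

Track the card from position 72 forward through each operation:
  after op 1 (in-shuffle): 72 → 66
  after op 2 (out-shuffle): 66 → 55
  after op 3 (out-shuffle): 55 → 33
  after op 4 (out-shuffle): 33 → 66
  after op 5 (out-shuffle): 66 → 55
  after op 6 (cut 40): 55 → 15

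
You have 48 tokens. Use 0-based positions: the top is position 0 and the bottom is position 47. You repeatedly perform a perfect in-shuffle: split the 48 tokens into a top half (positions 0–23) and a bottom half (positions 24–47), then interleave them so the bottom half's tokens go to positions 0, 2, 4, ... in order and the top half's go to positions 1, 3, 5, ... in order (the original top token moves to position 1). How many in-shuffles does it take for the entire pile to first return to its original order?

The in-shuffle permutes the 48 positions with cycle lengths [3, 3, 21, 21].
Every token is home exactly when every cycle has completed a whole number of laps, i.e. after lcm(3, 21) = 21 in-shuffles.

21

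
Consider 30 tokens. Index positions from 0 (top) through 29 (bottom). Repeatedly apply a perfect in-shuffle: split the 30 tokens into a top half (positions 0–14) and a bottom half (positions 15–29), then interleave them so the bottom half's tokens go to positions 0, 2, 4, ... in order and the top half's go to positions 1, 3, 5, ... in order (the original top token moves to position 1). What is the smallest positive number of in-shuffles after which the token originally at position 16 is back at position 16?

Follow position 16 under repeated in-shuffles:
16 → 2 → 5 → 11 → 23 → 16
It first returns after 5 in-shuffles.

5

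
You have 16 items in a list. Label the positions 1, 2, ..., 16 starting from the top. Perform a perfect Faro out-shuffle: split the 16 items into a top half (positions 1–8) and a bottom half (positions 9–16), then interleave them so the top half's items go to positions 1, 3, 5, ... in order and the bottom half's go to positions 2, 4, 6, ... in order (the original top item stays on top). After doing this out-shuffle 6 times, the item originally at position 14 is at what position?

8

Track the item's position through each out-shuffle:
14 → 12 → 8 → 15 → 14 → 12 → 8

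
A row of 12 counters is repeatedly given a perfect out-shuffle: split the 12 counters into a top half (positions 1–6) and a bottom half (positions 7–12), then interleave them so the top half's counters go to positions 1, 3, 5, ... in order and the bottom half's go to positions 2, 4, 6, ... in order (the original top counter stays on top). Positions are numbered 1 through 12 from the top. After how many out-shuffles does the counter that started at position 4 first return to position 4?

Follow position 4 under repeated out-shuffles:
4 → 7 → 2 → 3 → 5 → 9 → 6 → 11 → 10 → 8 → 4
It first returns after 10 out-shuffles.

10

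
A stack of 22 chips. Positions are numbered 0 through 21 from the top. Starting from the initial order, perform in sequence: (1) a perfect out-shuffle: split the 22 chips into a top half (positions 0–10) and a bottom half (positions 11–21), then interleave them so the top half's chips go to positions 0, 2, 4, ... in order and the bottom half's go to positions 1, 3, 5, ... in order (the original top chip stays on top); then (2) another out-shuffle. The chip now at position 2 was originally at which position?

11

Undo the operations in reverse order, starting from position 2:
  undo op 2 (out-shuffle, from top half): 2 ← 1
  undo op 1 (out-shuffle, from bottom half): 1 ← 11
So the chip at position 2 came from original position 11.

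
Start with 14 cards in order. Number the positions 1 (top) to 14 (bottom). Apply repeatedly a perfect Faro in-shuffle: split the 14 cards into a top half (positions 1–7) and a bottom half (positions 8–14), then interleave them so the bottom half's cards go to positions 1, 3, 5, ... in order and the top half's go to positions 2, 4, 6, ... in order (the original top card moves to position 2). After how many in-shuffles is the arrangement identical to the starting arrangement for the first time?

The in-shuffle permutes the 14 positions with cycle lengths [2, 4, 4, 4].
Every card is home exactly when every cycle has completed a whole number of laps, i.e. after lcm(2, 4) = 4 in-shuffles.

4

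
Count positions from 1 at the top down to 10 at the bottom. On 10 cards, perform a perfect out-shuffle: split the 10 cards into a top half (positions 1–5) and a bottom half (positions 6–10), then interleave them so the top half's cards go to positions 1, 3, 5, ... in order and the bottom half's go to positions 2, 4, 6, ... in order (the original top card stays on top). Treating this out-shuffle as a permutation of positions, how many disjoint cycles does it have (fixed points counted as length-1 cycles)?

4

Trace each unvisited position around until it returns:
(1) (2 3 5 9 8 6) (4 7) (10)
4 cycles in total.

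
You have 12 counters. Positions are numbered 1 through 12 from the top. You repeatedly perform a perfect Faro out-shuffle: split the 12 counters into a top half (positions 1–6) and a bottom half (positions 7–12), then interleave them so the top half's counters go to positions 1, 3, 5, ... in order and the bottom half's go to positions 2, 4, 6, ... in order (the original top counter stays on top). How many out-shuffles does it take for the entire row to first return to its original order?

The out-shuffle permutes the 12 positions with cycle lengths [1, 1, 10].
Every counter is home exactly when every cycle has completed a whole number of laps, i.e. after lcm(1, 10) = 10 out-shuffles.

10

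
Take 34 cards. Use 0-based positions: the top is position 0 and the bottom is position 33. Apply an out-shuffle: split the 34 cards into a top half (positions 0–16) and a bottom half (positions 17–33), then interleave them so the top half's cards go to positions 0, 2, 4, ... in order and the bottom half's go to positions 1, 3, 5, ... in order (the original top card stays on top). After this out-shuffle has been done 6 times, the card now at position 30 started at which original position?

18

Work backwards from position 30, undoing one out-shuffle at a time:
30 ← 15 ← 24 ← 12 ← 6 ← 3 ← 18
So the card now at position 30 started at position 18.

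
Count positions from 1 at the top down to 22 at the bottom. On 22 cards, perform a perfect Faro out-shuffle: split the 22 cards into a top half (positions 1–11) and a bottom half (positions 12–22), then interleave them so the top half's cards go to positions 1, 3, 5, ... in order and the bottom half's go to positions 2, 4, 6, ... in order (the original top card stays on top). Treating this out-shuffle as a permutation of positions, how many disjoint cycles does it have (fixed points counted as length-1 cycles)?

7

Trace each unvisited position around until it returns:
(1) (2 3 5 9 17 12) (4 7 13) (6 11 21 20 18 14) (8 15) (10 19 16) (22)
7 cycles in total.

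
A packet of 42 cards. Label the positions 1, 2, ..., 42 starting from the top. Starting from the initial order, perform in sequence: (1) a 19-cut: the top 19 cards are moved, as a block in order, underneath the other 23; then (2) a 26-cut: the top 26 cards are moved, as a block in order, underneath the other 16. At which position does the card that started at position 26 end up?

23

Track the card from position 26 forward through each operation:
  after op 1 (cut 19): 26 → 7
  after op 2 (cut 26): 7 → 23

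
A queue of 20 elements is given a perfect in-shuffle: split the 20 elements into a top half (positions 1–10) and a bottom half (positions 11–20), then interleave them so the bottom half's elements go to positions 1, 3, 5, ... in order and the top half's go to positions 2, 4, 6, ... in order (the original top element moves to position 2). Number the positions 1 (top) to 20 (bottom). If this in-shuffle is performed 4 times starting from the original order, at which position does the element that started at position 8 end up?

Track the element's position through each in-shuffle:
8 → 16 → 11 → 1 → 2

2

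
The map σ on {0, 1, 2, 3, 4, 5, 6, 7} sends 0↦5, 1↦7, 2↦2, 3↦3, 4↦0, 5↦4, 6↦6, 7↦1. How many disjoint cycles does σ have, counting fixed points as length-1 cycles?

Cycle decomposition: (0 5 4) (1 7) (2) (3) (6).
5 cycles.

5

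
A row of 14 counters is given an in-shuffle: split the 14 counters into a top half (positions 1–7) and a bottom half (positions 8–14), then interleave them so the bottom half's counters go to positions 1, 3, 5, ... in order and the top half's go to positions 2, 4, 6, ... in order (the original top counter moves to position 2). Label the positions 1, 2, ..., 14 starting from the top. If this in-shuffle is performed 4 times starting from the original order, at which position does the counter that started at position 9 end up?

9

Track the counter's position through each in-shuffle:
9 → 3 → 6 → 12 → 9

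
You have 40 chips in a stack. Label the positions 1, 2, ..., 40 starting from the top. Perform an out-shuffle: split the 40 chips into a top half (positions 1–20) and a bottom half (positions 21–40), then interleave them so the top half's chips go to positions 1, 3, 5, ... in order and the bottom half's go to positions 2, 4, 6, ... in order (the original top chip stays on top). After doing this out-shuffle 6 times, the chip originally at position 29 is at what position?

38

Track the chip's position through each out-shuffle:
29 → 18 → 35 → 30 → 20 → 39 → 38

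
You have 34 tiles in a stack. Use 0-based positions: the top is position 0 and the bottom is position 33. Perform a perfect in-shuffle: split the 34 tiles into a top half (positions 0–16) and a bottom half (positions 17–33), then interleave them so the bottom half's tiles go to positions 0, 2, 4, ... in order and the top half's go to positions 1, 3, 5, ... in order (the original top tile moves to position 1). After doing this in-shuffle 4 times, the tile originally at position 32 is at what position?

Track the tile's position through each in-shuffle:
32 → 30 → 26 → 18 → 2

2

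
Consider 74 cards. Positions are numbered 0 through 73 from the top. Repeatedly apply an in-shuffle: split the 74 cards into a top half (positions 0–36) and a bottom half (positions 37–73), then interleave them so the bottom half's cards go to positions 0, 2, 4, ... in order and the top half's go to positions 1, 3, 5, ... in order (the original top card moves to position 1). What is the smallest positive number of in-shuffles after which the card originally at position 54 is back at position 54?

Follow position 54 under repeated in-shuffles:
54 → 34 → 69 → 64 → 54
It first returns after 4 in-shuffles.

4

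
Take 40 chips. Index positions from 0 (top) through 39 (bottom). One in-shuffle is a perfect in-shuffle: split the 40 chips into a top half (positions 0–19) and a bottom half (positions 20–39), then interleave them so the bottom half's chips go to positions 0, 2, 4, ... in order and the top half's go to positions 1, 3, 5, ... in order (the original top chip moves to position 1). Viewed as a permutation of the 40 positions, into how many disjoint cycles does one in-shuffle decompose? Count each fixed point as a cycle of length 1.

Trace each unvisited position around until it returns:
(0 1 3 7 15 31 ... len 20) (2 5 11 23 6 13 ... len 20)
2 cycles in total.

2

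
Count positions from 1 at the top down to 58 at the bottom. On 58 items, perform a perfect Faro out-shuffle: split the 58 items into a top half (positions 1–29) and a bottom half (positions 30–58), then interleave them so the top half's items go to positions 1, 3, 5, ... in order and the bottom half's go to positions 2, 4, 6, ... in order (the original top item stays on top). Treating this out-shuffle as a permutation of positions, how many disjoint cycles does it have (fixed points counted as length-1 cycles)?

Trace each unvisited position around until it returns:
(1) (2 3 5 9 17 33 ... len 18) (4 7 13 25 49 40 ... len 18) (6 11 21 41 24 47 ... len 18) (20 39) (58)
6 cycles in total.

6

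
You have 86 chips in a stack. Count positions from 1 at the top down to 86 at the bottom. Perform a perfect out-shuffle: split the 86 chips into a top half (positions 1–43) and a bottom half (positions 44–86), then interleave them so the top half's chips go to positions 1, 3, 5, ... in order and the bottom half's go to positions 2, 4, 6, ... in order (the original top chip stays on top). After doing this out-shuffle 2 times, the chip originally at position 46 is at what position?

Track the chip's position through each out-shuffle:
46 → 6 → 11

11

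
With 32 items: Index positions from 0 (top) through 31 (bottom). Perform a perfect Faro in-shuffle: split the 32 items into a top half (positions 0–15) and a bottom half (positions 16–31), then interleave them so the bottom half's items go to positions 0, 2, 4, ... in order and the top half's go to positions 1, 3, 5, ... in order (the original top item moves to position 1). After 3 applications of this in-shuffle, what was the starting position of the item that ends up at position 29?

Work backwards from position 29, undoing one in-shuffle at a time:
29 ← 14 ← 23 ← 11
So the item now at position 29 started at position 11.

11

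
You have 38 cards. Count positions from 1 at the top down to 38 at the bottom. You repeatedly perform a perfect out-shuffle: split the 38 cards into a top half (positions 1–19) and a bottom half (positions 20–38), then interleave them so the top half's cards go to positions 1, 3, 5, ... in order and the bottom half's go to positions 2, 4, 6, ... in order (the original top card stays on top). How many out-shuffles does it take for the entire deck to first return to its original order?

The out-shuffle permutes the 38 positions with cycle lengths [1, 1, 36].
Every card is home exactly when every cycle has completed a whole number of laps, i.e. after lcm(1, 36) = 36 out-shuffles.

36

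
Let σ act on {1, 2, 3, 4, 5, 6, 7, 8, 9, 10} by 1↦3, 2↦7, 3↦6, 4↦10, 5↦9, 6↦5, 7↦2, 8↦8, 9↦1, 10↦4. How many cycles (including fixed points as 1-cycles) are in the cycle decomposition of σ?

4

Cycle decomposition: (1 3 6 5 9) (2 7) (4 10) (8).
4 cycles.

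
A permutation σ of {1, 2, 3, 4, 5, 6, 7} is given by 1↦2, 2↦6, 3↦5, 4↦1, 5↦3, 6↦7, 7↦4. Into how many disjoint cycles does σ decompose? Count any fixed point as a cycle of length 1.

Cycle decomposition: (1 2 6 7 4) (3 5).
2 cycles.

2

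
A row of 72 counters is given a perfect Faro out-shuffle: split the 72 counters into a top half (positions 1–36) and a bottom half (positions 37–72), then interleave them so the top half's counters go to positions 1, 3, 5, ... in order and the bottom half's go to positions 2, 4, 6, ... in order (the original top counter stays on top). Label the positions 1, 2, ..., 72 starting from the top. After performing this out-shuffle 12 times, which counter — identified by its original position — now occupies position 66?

Work backwards from position 66, undoing one out-shuffle at a time:
66 ← 69 ← 35 ← 18 ← 45 ← 23 ← 12 ← 42 ← 57 ← 29 ← 15 ← 8 ← 40
So the counter now at position 66 started at position 40.

40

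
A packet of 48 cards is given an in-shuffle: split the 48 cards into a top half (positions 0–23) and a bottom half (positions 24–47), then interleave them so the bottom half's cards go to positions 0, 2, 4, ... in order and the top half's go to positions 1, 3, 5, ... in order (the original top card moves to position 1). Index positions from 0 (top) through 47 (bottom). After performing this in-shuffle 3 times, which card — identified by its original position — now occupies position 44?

23

Work backwards from position 44, undoing one in-shuffle at a time:
44 ← 46 ← 47 ← 23
So the card now at position 44 started at position 23.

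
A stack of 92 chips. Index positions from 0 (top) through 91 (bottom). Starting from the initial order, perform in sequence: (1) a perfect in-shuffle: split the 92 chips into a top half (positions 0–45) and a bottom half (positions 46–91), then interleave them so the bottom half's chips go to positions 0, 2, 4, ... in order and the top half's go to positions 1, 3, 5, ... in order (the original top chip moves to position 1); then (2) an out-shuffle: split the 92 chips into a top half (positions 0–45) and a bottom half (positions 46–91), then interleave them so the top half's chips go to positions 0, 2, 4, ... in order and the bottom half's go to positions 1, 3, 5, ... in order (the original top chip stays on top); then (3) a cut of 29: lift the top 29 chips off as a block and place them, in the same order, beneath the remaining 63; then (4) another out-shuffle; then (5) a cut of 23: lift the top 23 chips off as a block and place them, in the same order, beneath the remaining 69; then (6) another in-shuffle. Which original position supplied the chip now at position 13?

91

Undo the operations in reverse order, starting from position 13:
  undo op 6 (in-shuffle, from top half): 13 ← 6
  undo op 5 (cut 23): 6 ← 29
  undo op 4 (out-shuffle, from bottom half): 29 ← 60
  undo op 3 (cut 29): 60 ← 89
  undo op 2 (out-shuffle, from bottom half): 89 ← 90
  undo op 1 (in-shuffle, from bottom half): 90 ← 91
So the chip at position 13 came from original position 91.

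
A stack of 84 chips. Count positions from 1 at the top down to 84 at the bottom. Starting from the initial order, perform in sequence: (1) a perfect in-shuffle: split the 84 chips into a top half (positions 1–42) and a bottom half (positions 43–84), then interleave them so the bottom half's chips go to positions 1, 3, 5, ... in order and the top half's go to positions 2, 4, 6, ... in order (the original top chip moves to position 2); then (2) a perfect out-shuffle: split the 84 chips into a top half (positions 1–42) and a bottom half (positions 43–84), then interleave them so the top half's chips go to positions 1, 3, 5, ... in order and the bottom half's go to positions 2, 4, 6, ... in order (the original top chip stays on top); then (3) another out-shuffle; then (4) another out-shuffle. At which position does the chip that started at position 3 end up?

Track the chip from position 3 forward through each operation:
  after op 1 (in-shuffle): 3 → 6
  after op 2 (out-shuffle): 6 → 11
  after op 3 (out-shuffle): 11 → 21
  after op 4 (out-shuffle): 21 → 41

41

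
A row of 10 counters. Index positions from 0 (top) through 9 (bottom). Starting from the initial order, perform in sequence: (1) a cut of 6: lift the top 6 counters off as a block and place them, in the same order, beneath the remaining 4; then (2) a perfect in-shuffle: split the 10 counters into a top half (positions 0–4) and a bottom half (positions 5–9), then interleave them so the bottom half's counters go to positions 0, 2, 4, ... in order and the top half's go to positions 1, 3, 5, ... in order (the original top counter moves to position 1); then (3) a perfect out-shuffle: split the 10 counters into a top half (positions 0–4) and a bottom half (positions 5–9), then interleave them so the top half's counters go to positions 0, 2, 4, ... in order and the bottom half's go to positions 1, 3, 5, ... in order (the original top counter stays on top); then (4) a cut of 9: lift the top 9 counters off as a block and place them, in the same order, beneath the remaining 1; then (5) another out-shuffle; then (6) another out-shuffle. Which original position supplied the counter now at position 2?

Undo the operations in reverse order, starting from position 2:
  undo op 6 (out-shuffle, from top half): 2 ← 1
  undo op 5 (out-shuffle, from bottom half): 1 ← 5
  undo op 4 (cut 9): 5 ← 4
  undo op 3 (out-shuffle, from top half): 4 ← 2
  undo op 2 (in-shuffle, from bottom half): 2 ← 6
  undo op 1 (cut 6): 6 ← 2
So the counter at position 2 came from original position 2.

2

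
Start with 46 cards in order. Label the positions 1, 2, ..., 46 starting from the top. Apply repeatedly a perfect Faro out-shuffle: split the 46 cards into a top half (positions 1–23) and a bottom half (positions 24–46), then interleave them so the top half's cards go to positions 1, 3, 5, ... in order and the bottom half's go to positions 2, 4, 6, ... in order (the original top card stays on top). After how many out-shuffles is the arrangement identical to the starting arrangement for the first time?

The out-shuffle permutes the 46 positions with cycle lengths [1, 1, 2, 4, 4, 4, 6, 12, 12].
Every card is home exactly when every cycle has completed a whole number of laps, i.e. after lcm(1, 2, 4, 6, 12) = 12 out-shuffles.

12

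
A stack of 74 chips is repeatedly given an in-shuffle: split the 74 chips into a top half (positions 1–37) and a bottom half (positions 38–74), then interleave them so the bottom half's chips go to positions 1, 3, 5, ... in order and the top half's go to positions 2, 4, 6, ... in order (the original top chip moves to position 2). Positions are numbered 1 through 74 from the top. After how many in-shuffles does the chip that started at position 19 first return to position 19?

20

Follow position 19 under repeated in-shuffles:
19 → 38 → 1 → 2 → 4 → 8 → 16 → 32 → 64 → 53 → 31 → 62 → 49 → 23 → 46 → 17 → 34 → 68 → 61 → 47 → 19
It first returns after 20 in-shuffles.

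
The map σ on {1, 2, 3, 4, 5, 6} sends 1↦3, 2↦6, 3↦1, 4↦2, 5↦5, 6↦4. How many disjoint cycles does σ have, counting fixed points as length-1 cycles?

3

Cycle decomposition: (1 3) (2 6 4) (5).
3 cycles.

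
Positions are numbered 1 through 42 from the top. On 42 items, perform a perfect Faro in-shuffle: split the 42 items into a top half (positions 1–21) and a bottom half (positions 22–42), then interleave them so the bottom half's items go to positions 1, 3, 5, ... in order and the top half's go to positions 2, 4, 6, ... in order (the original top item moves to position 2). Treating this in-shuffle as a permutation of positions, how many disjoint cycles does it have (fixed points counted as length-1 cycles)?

3

Trace each unvisited position around until it returns:
(1 2 4 8 16 32 ... len 14) (3 6 12 24 5 10 ... len 14) (7 14 28 13 26 9 ... len 14)
3 cycles in total.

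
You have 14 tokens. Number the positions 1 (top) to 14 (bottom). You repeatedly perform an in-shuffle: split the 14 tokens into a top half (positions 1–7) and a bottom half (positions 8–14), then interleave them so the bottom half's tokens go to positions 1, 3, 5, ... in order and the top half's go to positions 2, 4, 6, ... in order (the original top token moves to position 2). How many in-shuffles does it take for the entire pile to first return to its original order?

The in-shuffle permutes the 14 positions with cycle lengths [2, 4, 4, 4].
Every token is home exactly when every cycle has completed a whole number of laps, i.e. after lcm(2, 4) = 4 in-shuffles.

4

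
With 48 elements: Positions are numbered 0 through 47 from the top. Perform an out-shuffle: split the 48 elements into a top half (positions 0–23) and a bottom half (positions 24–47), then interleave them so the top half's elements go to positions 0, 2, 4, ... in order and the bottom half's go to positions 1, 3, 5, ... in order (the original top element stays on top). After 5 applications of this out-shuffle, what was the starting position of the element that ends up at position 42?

16

Work backwards from position 42, undoing one out-shuffle at a time:
42 ← 21 ← 34 ← 17 ← 32 ← 16
So the element now at position 42 started at position 16.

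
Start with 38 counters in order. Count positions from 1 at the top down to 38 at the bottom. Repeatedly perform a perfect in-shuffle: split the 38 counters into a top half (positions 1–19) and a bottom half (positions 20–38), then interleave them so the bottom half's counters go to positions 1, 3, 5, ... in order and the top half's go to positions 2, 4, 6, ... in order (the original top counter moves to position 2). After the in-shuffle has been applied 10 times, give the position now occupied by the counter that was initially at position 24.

6

Track the counter's position through each in-shuffle:
24 → 9 → 18 → 36 → 33 → 27 → 15 → 30 → 21 → 3 → 6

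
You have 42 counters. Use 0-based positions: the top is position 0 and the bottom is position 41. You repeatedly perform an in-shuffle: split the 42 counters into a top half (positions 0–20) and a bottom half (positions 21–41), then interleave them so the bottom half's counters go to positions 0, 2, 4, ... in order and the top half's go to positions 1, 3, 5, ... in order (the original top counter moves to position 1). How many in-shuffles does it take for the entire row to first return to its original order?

14

The in-shuffle permutes the 42 positions with cycle lengths [14, 14, 14].
Every counter is home exactly when every cycle has completed a whole number of laps, i.e. after lcm(14) = 14 in-shuffles.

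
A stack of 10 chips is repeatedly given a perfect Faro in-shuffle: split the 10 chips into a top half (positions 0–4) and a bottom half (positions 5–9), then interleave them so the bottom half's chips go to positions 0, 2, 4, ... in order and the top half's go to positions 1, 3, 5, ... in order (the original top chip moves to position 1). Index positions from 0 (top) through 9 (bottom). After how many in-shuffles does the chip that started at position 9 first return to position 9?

Follow position 9 under repeated in-shuffles:
9 → 8 → 6 → 2 → 5 → 0 → 1 → 3 → 7 → 4 → 9
It first returns after 10 in-shuffles.

10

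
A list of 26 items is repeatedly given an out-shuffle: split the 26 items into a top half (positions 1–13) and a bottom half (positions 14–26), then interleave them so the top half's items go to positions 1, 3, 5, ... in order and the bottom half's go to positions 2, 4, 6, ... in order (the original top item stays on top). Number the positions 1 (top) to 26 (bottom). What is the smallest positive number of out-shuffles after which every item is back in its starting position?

The out-shuffle permutes the 26 positions with cycle lengths [1, 1, 4, 20].
Every item is home exactly when every cycle has completed a whole number of laps, i.e. after lcm(1, 4, 20) = 20 out-shuffles.

20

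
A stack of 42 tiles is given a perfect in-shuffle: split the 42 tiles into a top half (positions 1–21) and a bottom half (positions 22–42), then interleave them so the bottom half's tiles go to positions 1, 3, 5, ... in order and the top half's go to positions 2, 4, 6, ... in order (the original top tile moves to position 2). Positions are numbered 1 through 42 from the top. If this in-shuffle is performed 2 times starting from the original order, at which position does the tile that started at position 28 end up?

Track the tile's position through each in-shuffle:
28 → 13 → 26

26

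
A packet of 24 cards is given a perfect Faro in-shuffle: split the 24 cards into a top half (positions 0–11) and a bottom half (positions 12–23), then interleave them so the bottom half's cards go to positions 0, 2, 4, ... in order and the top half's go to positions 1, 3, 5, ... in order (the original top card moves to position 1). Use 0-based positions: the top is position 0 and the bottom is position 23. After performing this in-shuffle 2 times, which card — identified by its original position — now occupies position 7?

1

Work backwards from position 7, undoing one in-shuffle at a time:
7 ← 3 ← 1
So the card now at position 7 started at position 1.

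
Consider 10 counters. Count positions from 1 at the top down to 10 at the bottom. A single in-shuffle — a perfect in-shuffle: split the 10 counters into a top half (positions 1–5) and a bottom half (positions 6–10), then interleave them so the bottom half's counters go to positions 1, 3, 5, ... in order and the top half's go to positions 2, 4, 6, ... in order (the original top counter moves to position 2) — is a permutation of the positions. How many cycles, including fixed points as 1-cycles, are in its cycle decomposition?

1

Trace each unvisited position around until it returns:
(1 2 4 8 5 10 9 7 3 6)
1 cycle in total.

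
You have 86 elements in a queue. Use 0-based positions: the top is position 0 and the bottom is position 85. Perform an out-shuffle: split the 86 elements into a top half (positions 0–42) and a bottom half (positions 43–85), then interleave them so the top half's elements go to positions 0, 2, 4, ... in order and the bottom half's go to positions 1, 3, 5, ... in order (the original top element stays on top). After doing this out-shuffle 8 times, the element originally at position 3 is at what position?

3

Track the element's position through each out-shuffle:
3 → 6 → 12 → 24 → 48 → 11 → 22 → 44 → 3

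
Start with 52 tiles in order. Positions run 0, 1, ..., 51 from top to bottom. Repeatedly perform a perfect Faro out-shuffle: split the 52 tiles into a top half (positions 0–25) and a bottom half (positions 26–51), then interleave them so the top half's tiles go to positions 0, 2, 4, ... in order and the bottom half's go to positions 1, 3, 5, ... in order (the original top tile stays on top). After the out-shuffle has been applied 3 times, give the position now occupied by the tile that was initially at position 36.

Track the tile's position through each out-shuffle:
36 → 21 → 42 → 33

33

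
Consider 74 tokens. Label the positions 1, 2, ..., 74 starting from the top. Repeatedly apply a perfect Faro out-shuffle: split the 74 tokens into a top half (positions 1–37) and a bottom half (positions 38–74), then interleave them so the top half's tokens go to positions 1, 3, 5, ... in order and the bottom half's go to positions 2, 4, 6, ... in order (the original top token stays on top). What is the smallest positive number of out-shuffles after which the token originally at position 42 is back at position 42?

9

Follow position 42 under repeated out-shuffles:
42 → 10 → 19 → 37 → 73 → 72 → 70 → 66 → 58 → 42
It first returns after 9 out-shuffles.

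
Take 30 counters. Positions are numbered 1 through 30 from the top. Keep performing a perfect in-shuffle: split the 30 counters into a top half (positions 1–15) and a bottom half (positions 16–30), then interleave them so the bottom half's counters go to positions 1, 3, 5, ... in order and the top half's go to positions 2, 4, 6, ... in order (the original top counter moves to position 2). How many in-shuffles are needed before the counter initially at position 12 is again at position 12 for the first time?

5

Follow position 12 under repeated in-shuffles:
12 → 24 → 17 → 3 → 6 → 12
It first returns after 5 in-shuffles.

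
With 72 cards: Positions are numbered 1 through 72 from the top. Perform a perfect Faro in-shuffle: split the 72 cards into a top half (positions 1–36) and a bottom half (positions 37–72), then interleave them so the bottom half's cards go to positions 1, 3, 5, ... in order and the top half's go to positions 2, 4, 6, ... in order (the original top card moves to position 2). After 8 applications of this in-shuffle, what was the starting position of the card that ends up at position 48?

Work backwards from position 48, undoing one in-shuffle at a time:
48 ← 24 ← 12 ← 6 ← 3 ← 38 ← 19 ← 46 ← 23
So the card now at position 48 started at position 23.

23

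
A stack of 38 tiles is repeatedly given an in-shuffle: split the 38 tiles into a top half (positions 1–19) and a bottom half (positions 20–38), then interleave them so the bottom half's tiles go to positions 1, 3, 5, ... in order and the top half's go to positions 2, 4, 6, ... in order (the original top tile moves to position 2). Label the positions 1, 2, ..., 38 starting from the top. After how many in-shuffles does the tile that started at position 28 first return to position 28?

Follow position 28 under repeated in-shuffles:
28 → 17 → 34 → 29 → 19 → 38 → 37 → 35 → 31 → 23 → 7 → 14 → 28
It first returns after 12 in-shuffles.

12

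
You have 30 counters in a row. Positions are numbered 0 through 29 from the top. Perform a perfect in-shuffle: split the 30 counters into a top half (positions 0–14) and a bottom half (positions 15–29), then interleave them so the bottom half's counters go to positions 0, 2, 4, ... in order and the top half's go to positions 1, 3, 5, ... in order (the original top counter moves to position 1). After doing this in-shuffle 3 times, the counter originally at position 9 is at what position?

Track the counter's position through each in-shuffle:
9 → 19 → 8 → 17

17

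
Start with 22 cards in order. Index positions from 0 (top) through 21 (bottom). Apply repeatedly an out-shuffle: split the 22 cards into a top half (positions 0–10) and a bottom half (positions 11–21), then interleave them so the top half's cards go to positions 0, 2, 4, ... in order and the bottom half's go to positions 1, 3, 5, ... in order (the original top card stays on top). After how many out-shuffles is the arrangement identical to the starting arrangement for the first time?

6

The out-shuffle permutes the 22 positions with cycle lengths [1, 1, 2, 3, 3, 6, 6].
Every card is home exactly when every cycle has completed a whole number of laps, i.e. after lcm(1, 2, 3, 6) = 6 out-shuffles.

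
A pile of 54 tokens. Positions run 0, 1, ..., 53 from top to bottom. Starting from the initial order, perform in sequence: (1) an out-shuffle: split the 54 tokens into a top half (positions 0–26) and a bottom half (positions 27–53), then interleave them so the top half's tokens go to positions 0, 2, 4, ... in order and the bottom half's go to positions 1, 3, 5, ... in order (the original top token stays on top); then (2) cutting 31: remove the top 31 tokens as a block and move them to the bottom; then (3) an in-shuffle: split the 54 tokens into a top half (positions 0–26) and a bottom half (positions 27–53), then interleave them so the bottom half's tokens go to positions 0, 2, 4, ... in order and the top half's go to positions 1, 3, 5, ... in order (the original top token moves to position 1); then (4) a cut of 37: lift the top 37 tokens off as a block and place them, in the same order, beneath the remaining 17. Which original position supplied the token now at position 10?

Undo the operations in reverse order, starting from position 10:
  undo op 4 (cut 37): 10 ← 47
  undo op 3 (in-shuffle, from top half): 47 ← 23
  undo op 2 (cut 31): 23 ← 0
  undo op 1 (out-shuffle, from top half): 0 ← 0
So the token at position 10 came from original position 0.

0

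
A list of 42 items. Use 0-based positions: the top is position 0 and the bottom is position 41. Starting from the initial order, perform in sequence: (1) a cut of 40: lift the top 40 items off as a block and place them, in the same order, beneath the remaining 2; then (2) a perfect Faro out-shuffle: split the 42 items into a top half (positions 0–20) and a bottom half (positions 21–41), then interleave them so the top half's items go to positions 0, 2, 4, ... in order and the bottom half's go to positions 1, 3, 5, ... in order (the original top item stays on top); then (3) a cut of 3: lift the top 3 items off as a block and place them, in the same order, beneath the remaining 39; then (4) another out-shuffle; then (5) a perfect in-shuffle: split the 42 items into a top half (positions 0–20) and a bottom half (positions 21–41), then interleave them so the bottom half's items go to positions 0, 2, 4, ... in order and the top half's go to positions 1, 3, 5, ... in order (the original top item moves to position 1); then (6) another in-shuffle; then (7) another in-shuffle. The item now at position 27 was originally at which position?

26

Undo the operations in reverse order, starting from position 27:
  undo op 7 (in-shuffle, from top half): 27 ← 13
  undo op 6 (in-shuffle, from top half): 13 ← 6
  undo op 5 (in-shuffle, from bottom half): 6 ← 24
  undo op 4 (out-shuffle, from top half): 24 ← 12
  undo op 3 (cut 3): 12 ← 15
  undo op 2 (out-shuffle, from bottom half): 15 ← 28
  undo op 1 (cut 40): 28 ← 26
So the item at position 27 came from original position 26.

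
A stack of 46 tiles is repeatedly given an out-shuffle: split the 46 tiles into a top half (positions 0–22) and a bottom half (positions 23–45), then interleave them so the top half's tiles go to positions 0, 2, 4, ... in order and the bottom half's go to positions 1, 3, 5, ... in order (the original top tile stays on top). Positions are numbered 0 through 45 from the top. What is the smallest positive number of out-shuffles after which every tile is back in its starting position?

The out-shuffle permutes the 46 positions with cycle lengths [1, 1, 2, 4, 4, 4, 6, 12, 12].
Every tile is home exactly when every cycle has completed a whole number of laps, i.e. after lcm(1, 2, 4, 6, 12) = 12 out-shuffles.

12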